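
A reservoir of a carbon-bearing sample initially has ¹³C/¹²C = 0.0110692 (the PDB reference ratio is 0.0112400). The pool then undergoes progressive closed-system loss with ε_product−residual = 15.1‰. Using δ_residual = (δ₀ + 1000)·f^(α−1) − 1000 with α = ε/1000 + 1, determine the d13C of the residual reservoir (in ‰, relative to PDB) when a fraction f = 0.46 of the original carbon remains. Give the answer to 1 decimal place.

-26.7‰

δ₀ = (0.0110692/0.0112400 − 1)×1000 = (0.984804 − 1)×1000 = -15.196‰
α − 1 = ε/1000 = 0.0151
f^(α−1) = 0.46^(0.0151) = 0.988343
δ_res = (-15.196 + 1000) × 0.988343 − 1000 = 973.324 − 1000 = -26.68‰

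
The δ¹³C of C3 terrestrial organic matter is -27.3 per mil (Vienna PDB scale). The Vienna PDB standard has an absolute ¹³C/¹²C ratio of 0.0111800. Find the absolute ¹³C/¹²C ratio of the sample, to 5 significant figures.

0.010875

R_sample = R_standard × (δ¹³C/1000 + 1)
R_sample = 0.0111800 × (-27.3/1000 + 1) = 0.0111800 × 0.972700
R_sample = 0.0108748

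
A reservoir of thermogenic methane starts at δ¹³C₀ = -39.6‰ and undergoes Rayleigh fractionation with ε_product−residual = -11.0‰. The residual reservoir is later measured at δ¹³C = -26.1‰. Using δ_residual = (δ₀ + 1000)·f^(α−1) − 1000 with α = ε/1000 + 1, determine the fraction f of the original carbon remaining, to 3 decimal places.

α − 1 = ε/1000 = -0.0110
(δ_res + 1000)/(δ₀ + 1000) = (-26.1 + 1000)/(-39.6 + 1000) = 973.9/960.4 = 1.014057
f = 1.014057^(1/-0.0110) = exp(ln(1.014057)/-0.0110) = exp(0.01396/-0.0110)
f = exp(-1.2690) = 0.2811

0.281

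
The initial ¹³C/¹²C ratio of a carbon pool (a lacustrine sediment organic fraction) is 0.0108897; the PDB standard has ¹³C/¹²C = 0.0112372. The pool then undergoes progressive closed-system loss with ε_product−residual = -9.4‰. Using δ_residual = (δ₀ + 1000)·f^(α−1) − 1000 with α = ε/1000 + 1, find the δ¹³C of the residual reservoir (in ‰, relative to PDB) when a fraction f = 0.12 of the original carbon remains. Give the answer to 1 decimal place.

-11.4‰

δ₀ = (0.0108897/0.0112372 − 1)×1000 = (0.969076 − 1)×1000 = -30.924‰
α − 1 = ε/1000 = -0.0094
f^(α−1) = 0.12^(-0.0094) = 1.020130
δ_res = (-30.924 + 1000) × 1.020130 − 1000 = 988.584 − 1000 = -11.42‰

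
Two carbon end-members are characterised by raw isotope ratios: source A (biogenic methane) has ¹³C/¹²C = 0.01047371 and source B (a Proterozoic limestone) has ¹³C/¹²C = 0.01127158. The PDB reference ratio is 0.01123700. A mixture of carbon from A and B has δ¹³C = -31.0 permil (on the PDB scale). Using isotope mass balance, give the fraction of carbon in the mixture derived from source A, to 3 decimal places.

δ_A = (0.01047371/0.01123700 − 1)×1000 = (0.932074 − 1)×1000 = -67.926 permil
δ_B = (0.01127158/0.01123700 − 1)×1000 = (1.003077 − 1)×1000 = 3.077 permil
f_A = (δ_mix − δ_B)/(δ_A − δ_B) = (-31.0 − (3.077))/(-67.926 − (3.077))
f_A = -34.077 / -71.004 = 0.4799

0.480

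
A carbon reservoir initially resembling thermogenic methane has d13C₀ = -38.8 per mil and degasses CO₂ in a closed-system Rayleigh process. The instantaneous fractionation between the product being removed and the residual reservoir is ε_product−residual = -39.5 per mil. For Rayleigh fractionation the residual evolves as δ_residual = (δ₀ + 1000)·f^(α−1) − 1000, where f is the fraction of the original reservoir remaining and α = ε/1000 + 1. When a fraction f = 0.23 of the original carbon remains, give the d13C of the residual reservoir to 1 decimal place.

18.7 per mil

Rayleigh residual: δ_res = (δ₀ + 1000)·f^(α−1) − 1000
α = ε/1000 + 1 = 0.96050, so α − 1 = -0.03950
f^(α−1) = 0.23^(-0.03950) = 1.059770
δ_res = (-38.8 + 1000) × 1.059770 − 1000 = 1018.651 − 1000 = 18.65 per mil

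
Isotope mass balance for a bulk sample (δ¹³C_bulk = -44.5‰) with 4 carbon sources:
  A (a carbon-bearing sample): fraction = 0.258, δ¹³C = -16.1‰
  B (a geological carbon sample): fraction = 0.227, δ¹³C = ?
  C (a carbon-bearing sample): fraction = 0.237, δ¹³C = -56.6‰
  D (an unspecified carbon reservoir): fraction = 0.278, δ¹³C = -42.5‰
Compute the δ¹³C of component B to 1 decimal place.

Isotope mass balance: δ_bulk = Σ fᵢ·δᵢ.
-44.5 = 0.258×(-16.1) + 0.227×δ_B + 0.237×(-56.6) + 0.278×(-42.5)
0.227·δ_B = -44.5 − (-29.383) = -15.117
δ_B = -15.117 / 0.227 = -66.59‰

-66.6‰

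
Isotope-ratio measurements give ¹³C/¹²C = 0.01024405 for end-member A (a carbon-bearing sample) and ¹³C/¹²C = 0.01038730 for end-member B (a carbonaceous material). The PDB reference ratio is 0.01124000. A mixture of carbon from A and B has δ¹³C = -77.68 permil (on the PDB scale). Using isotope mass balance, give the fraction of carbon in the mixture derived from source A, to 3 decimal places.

0.143

δ_A = (0.01024405/0.01124000 − 1)×1000 = (0.911392 − 1)×1000 = -88.608 permil
δ_B = (0.01038730/0.01124000 − 1)×1000 = (0.924137 − 1)×1000 = -75.863 permil
f_A = (δ_mix − δ_B)/(δ_A − δ_B) = (-77.68 − (-75.863))/(-88.608 − (-75.863))
f_A = -1.817 / -12.745 = 0.1426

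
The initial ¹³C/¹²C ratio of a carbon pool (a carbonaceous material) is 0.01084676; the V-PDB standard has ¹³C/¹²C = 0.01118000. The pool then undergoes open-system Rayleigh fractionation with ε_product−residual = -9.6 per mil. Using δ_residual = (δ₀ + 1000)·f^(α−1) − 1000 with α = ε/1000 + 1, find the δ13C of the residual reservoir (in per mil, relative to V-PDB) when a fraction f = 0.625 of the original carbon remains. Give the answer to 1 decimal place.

-25.4 per mil

δ₀ = (0.01084676/0.01118000 − 1)×1000 = (0.970193 − 1)×1000 = -29.807 per mil
α − 1 = ε/1000 = -0.0096
f^(α−1) = 0.625^(-0.0096) = 1.004522
δ_res = (-29.807 + 1000) × 1.004522 − 1000 = 974.581 − 1000 = -25.42 per mil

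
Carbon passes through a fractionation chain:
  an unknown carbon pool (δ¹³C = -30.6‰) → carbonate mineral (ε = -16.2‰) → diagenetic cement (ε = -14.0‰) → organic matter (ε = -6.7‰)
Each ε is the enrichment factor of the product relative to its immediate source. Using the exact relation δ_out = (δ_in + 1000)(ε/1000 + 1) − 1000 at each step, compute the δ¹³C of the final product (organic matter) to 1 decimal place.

step 1: δ = (-30.60 + 1000)·(-16.2/1000 + 1) − 1000 = -46.30‰
step 2: δ = (-46.30 + 1000)·(-14.0/1000 + 1) − 1000 = -59.66‰
step 3: δ = (-59.66 + 1000)·(-6.7/1000 + 1) − 1000 = -65.96‰

-66.0‰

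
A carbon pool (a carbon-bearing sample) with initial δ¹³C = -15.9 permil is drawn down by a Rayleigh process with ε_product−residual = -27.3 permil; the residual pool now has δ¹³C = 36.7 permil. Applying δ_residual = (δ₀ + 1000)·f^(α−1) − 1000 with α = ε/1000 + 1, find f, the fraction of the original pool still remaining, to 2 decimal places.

α − 1 = ε/1000 = -0.0273
(δ_res + 1000)/(δ₀ + 1000) = (36.7 + 1000)/(-15.9 + 1000) = 1036.7/984.1 = 1.053450
f = 1.053450^(1/-0.0273) = exp(ln(1.053450)/-0.0273) = exp(0.05207/-0.0273)
f = exp(-1.9073) = 0.1485

0.15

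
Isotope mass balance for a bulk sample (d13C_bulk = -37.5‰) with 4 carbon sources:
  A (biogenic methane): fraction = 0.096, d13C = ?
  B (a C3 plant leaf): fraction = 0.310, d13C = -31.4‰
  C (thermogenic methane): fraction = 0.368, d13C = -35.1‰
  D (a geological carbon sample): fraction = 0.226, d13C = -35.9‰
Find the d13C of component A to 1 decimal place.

-70.2‰

Isotope mass balance: δ_bulk = Σ fᵢ·δᵢ.
-37.5 = 0.096×δ_A + 0.310×(-31.4) + 0.368×(-35.1) + 0.226×(-35.9)
0.096·δ_A = -37.5 − (-30.764) = -6.736
δ_A = -6.736 / 0.096 = -70.16‰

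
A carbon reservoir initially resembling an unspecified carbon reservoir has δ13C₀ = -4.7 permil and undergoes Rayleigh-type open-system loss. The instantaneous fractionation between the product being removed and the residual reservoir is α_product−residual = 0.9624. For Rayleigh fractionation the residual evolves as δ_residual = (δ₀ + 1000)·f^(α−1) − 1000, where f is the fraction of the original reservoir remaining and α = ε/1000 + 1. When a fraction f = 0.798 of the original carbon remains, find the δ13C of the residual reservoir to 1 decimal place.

Rayleigh residual: δ_res = (δ₀ + 1000)·f^(α−1) − 1000
α − 1 = -0.03760
f^(α−1) = 0.798^(-0.03760) = 1.008520
δ_res = (-4.7 + 1000) × 1.008520 − 1000 = 1003.780 − 1000 = 3.78 permil

3.8 permil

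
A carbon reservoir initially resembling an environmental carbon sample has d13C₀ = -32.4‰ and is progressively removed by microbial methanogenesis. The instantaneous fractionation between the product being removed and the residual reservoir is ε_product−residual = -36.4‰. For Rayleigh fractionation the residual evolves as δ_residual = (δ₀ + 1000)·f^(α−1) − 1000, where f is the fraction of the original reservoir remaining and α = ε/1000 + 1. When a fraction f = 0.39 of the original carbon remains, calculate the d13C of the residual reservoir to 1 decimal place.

Rayleigh residual: δ_res = (δ₀ + 1000)·f^(α−1) − 1000
α = ε/1000 + 1 = 0.96360, so α − 1 = -0.03640
f^(α−1) = 0.39^(-0.03640) = 1.034869
δ_res = (-32.4 + 1000) × 1.034869 − 1000 = 1001.339 − 1000 = 1.34‰

1.3‰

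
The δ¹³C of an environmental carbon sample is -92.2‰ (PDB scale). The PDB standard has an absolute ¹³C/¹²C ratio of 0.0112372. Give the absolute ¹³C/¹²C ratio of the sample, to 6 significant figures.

R_sample = R_standard × (δ¹³C/1000 + 1)
R_sample = 0.0112372 × (-92.2/1000 + 1) = 0.0112372 × 0.907800
R_sample = 0.0102011

0.0102011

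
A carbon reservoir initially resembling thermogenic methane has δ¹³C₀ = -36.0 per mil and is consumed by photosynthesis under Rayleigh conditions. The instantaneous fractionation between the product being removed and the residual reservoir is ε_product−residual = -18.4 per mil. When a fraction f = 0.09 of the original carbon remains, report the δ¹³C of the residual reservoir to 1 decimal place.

Rayleigh residual: δ_res = (δ₀ + 1000)·f^(α−1) − 1000
α = ε/1000 + 1 = 0.98160, so α − 1 = -0.01840
f^(α−1) = 0.09^(-0.01840) = 1.045302
δ_res = (-36.0 + 1000) × 1.045302 − 1000 = 1007.671 − 1000 = 7.67 per mil

7.7 per mil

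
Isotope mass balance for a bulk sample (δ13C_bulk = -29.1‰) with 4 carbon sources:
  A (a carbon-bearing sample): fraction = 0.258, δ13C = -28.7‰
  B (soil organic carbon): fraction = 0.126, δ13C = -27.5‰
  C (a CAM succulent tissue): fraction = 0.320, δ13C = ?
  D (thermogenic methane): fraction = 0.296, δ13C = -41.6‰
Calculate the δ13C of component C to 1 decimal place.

-18.5‰

Isotope mass balance: δ_bulk = Σ fᵢ·δᵢ.
-29.1 = 0.258×(-28.7) + 0.126×(-27.5) + 0.320×δ_C + 0.296×(-41.6)
0.320·δ_C = -29.1 − (-23.183) = -5.917
δ_C = -5.917 / 0.320 = -18.49‰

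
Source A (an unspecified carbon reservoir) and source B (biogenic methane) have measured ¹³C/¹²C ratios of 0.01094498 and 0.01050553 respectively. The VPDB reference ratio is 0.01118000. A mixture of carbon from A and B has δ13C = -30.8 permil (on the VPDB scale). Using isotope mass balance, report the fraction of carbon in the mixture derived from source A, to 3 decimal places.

δ_A = (0.01094498/0.01118000 − 1)×1000 = (0.978979 − 1)×1000 = -21.021 permil
δ_B = (0.01050553/0.01118000 − 1)×1000 = (0.939672 − 1)×1000 = -60.328 permil
f_A = (δ_mix − δ_B)/(δ_A − δ_B) = (-30.8 − (-60.328))/(-21.021 − (-60.328))
f_A = 29.528 / 39.307 = 0.7512

0.751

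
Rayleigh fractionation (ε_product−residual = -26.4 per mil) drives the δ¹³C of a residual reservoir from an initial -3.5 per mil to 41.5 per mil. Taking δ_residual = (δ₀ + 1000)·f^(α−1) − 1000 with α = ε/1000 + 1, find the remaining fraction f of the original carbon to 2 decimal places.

α − 1 = ε/1000 = -0.0264
(δ_res + 1000)/(δ₀ + 1000) = (41.5 + 1000)/(-3.5 + 1000) = 1041.5/996.5 = 1.045158
f = 1.045158^(1/-0.0264) = exp(ln(1.045158)/-0.0264) = exp(0.04417/-0.0264)
f = exp(-1.6730) = 0.1877

0.19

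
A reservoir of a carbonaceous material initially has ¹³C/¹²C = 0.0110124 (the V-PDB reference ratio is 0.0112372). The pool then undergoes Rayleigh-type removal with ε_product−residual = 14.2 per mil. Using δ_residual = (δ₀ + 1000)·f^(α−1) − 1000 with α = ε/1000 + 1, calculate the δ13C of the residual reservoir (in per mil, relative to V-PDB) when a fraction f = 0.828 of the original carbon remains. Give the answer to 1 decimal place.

-22.6 per mil

δ₀ = (0.0110124/0.0112372 − 1)×1000 = (0.979995 − 1)×1000 = -20.005 per mil
α − 1 = ε/1000 = 0.0142
f^(α−1) = 0.828^(0.0142) = 0.997323
δ_res = (-20.005 + 1000) × 0.997323 − 1000 = 977.372 − 1000 = -22.63 per mil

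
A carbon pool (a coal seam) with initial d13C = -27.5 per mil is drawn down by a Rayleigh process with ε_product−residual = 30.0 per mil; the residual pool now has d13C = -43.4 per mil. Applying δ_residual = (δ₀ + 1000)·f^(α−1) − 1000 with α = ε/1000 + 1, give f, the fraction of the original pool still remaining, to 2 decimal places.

0.58

α − 1 = ε/1000 = 0.0300
(δ_res + 1000)/(δ₀ + 1000) = (-43.4 + 1000)/(-27.5 + 1000) = 956.6/972.5 = 0.983650
f = 0.983650^(1/0.0300) = exp(ln(0.983650)/0.0300) = exp(-0.01648/0.0300)
f = exp(-0.5495) = 0.5772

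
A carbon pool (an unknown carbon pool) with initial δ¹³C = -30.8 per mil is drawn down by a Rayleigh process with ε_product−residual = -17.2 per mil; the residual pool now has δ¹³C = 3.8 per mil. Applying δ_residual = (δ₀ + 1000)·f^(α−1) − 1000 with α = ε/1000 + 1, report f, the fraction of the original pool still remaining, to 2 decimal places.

0.13

α − 1 = ε/1000 = -0.0172
(δ_res + 1000)/(δ₀ + 1000) = (3.8 + 1000)/(-30.8 + 1000) = 1003.8/969.2 = 1.035700
f = 1.035700^(1/-0.0172) = exp(ln(1.035700)/-0.0172) = exp(0.03508/-0.0172)
f = exp(-2.0394) = 0.1301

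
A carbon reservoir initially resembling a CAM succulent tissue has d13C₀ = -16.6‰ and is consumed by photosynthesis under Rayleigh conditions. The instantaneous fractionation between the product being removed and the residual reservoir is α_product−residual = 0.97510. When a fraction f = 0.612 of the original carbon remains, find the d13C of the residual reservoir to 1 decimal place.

-4.5‰

Rayleigh residual: δ_res = (δ₀ + 1000)·f^(α−1) − 1000
α − 1 = -0.02490
f^(α−1) = 0.612^(-0.02490) = 1.012302
δ_res = (-16.6 + 1000) × 1.012302 − 1000 = 995.497 − 1000 = -4.50‰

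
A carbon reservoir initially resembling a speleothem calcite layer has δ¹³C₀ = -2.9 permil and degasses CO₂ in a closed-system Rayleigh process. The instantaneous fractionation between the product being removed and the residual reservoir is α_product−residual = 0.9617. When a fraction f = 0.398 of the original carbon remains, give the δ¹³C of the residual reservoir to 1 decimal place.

Rayleigh residual: δ_res = (δ₀ + 1000)·f^(α−1) − 1000
α − 1 = -0.03830
f^(α−1) = 0.398^(-0.03830) = 1.035916
δ_res = (-2.9 + 1000) × 1.035916 − 1000 = 1032.912 − 1000 = 32.91 permil

32.9 permil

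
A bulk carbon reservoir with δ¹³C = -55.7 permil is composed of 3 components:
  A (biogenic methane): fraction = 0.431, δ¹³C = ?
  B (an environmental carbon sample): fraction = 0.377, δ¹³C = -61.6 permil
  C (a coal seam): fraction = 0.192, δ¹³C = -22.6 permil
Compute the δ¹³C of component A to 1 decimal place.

Isotope mass balance: δ_bulk = Σ fᵢ·δᵢ.
-55.7 = 0.431×δ_A + 0.377×(-61.6) + 0.192×(-22.6)
0.431·δ_A = -55.7 − (-27.562) = -28.138
δ_A = -28.138 / 0.431 = -65.28 permil

-65.3 permil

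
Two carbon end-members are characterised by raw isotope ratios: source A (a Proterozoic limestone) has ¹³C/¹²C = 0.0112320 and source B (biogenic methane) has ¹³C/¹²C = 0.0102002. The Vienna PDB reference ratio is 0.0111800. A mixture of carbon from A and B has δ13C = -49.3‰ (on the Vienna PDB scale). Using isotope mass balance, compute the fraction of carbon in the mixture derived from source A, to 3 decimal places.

δ_A = (0.0112320/0.0111800 − 1)×1000 = (1.004651 − 1)×1000 = 4.651‰
δ_B = (0.0102002/0.0111800 − 1)×1000 = (0.912361 − 1)×1000 = -87.639‰
f_A = (δ_mix − δ_B)/(δ_A − δ_B) = (-49.3 − (-87.639))/(4.651 − (-87.639))
f_A = 38.339 / 92.290 = 0.4154

0.415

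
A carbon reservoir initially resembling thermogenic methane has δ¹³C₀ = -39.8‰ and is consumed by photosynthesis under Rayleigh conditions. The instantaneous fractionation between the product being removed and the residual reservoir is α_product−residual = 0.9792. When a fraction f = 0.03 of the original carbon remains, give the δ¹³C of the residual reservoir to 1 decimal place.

32.9‰

Rayleigh residual: δ_res = (δ₀ + 1000)·f^(α−1) − 1000
α − 1 = -0.02080
f^(α−1) = 0.03^(-0.02080) = 1.075662
δ_res = (-39.8 + 1000) × 1.075662 − 1000 = 1032.851 − 1000 = 32.85‰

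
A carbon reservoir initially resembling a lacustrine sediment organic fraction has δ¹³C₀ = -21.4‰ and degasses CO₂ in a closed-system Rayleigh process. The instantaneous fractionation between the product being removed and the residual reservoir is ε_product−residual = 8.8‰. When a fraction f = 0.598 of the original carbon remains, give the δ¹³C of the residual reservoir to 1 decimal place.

Rayleigh residual: δ_res = (δ₀ + 1000)·f^(α−1) − 1000
α = ε/1000 + 1 = 1.00880, so α − 1 = 0.00880
f^(α−1) = 0.598^(0.00880) = 0.995486
δ_res = (-21.4 + 1000) × 0.995486 − 1000 = 974.182 − 1000 = -25.82‰

-25.8‰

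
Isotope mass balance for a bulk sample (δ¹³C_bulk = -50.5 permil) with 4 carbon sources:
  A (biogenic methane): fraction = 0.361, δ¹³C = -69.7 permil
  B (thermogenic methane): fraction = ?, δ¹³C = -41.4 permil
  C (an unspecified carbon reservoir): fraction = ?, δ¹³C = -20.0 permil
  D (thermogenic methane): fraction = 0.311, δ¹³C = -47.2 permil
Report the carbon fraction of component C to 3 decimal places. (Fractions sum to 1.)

Let f_C and f_B be the unknown fractions; fractions sum to 1 so f_C + f_B = 0.328.
Mass balance: Σ fᵢ·δᵢ = δ_bulk ⇒ f_C·(-20.0) + f_B·(-41.4) = -50.5 − (-39.841) = -10.659
Substitute f_B = 0.328 − f_C:
f_C·(-20.0 − -41.4) = -10.659 − 0.328×(-41.4) = 2.920
f_C = 2.920 / 21.4 = 0.1365

0.136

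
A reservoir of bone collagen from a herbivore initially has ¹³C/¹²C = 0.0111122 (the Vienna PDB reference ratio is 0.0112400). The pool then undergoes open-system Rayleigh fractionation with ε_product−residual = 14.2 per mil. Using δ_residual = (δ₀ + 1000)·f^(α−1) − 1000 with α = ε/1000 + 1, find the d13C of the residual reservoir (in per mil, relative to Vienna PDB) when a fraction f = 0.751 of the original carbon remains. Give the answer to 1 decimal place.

δ₀ = (0.0111122/0.0112400 − 1)×1000 = (0.988630 − 1)×1000 = -11.370 per mil
α − 1 = ε/1000 = 0.0142
f^(α−1) = 0.751^(0.0142) = 0.995942
δ_res = (-11.370 + 1000) × 0.995942 − 1000 = 984.618 − 1000 = -15.38 per mil

-15.4 per mil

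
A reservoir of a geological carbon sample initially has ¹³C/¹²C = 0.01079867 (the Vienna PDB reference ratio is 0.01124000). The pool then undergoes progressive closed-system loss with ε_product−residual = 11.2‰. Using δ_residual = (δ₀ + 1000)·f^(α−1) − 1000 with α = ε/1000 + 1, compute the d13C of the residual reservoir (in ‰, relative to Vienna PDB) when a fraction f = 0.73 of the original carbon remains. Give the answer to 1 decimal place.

δ₀ = (0.01079867/0.01124000 − 1)×1000 = (0.960736 − 1)×1000 = -39.264‰
α − 1 = ε/1000 = 0.0112
f^(α−1) = 0.73^(0.0112) = 0.996481
δ_res = (-39.264 + 1000) × 0.996481 − 1000 = 957.355 − 1000 = -42.64‰

-42.6‰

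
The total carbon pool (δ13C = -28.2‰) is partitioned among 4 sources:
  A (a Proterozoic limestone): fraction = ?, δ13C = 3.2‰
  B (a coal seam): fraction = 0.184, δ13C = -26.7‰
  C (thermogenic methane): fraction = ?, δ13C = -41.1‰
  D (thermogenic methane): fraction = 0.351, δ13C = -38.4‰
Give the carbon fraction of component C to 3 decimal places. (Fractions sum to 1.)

0.255

Let f_C and f_A be the unknown fractions; fractions sum to 1 so f_C + f_A = 0.465.
Mass balance: Σ fᵢ·δᵢ = δ_bulk ⇒ f_C·(-41.1) + f_A·(3.2) = -28.2 − (-18.391) = -9.809
Substitute f_A = 0.465 − f_C:
f_C·(-41.1 − 3.2) = -9.809 − 0.465×(3.2) = -11.297
f_C = -11.297 / -44.3 = 0.2550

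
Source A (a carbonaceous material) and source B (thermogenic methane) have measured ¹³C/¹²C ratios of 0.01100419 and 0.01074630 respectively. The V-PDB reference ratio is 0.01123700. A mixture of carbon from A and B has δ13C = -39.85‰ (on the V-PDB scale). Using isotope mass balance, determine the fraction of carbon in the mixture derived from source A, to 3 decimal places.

0.166

δ_A = (0.01100419/0.01123700 − 1)×1000 = (0.979282 − 1)×1000 = -20.718‰
δ_B = (0.01074630/0.01123700 − 1)×1000 = (0.956332 − 1)×1000 = -43.668‰
f_A = (δ_mix − δ_B)/(δ_A − δ_B) = (-39.85 − (-43.668))/(-20.718 − (-43.668))
f_A = 3.818 / 22.950 = 0.1664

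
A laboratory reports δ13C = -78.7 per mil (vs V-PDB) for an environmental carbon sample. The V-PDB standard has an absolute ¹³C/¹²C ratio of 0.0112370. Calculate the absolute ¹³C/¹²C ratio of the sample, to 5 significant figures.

0.010353

R_sample = R_standard × (δ13C/1000 + 1)
R_sample = 0.0112370 × (-78.7/1000 + 1) = 0.0112370 × 0.921300
R_sample = 0.0103526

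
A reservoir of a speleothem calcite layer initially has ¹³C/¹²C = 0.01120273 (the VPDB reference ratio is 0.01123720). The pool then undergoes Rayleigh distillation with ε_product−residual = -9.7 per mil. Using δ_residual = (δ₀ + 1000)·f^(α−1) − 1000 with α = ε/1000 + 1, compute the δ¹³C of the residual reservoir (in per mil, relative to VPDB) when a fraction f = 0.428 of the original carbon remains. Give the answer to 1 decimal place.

δ₀ = (0.01120273/0.01123720 − 1)×1000 = (0.996933 − 1)×1000 = -3.067 per mil
α − 1 = ε/1000 = -0.0097
f^(α−1) = 0.428^(-0.0097) = 1.008266
δ_res = (-3.067 + 1000) × 1.008266 − 1000 = 1005.173 − 1000 = 5.17 per mil

5.2 per mil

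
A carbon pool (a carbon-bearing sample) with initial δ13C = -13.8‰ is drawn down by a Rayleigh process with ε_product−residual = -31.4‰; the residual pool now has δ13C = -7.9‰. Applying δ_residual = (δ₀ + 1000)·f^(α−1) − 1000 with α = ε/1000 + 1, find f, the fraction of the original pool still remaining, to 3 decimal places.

0.827

α − 1 = ε/1000 = -0.0314
(δ_res + 1000)/(δ₀ + 1000) = (-7.9 + 1000)/(-13.8 + 1000) = 992.1/986.2 = 1.005983
f = 1.005983^(1/-0.0314) = exp(ln(1.005983)/-0.0314) = exp(0.00596/-0.0314)
f = exp(-0.1900) = 0.8270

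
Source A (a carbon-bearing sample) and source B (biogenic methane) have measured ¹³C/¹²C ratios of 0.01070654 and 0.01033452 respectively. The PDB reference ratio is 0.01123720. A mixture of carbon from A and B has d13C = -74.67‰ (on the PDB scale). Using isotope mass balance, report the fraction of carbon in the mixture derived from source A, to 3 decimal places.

0.171

δ_A = (0.01070654/0.01123720 − 1)×1000 = (0.952776 − 1)×1000 = -47.224‰
δ_B = (0.01033452/0.01123720 − 1)×1000 = (0.919670 − 1)×1000 = -80.330‰
f_A = (δ_mix − δ_B)/(δ_A − δ_B) = (-74.67 − (-80.330))/(-47.224 − (-80.330))
f_A = 5.660 / 33.106 = 0.1710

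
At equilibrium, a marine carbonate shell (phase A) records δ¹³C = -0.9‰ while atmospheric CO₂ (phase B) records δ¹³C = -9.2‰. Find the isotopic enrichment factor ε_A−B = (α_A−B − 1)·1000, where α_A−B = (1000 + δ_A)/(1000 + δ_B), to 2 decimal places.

α_A−B = (1000 + -0.9) / (1000 + -9.2) = 999.1 / 990.8 = 1.008377
ε_A−B = (1.008377 − 1) × 1000 = 8.377‰
(The approximation ε ≈ δ_A − δ_B would give 8.3‰.)

8.38‰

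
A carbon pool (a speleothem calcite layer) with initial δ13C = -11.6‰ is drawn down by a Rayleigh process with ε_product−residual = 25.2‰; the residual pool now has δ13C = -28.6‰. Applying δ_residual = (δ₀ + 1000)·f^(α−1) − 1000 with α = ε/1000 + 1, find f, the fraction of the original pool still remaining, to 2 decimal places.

0.50

α − 1 = ε/1000 = 0.0252
(δ_res + 1000)/(δ₀ + 1000) = (-28.6 + 1000)/(-11.6 + 1000) = 971.4/988.4 = 0.982800
f = 0.982800^(1/0.0252) = exp(ln(0.982800)/0.0252) = exp(-0.01735/0.0252)
f = exp(-0.6885) = 0.5024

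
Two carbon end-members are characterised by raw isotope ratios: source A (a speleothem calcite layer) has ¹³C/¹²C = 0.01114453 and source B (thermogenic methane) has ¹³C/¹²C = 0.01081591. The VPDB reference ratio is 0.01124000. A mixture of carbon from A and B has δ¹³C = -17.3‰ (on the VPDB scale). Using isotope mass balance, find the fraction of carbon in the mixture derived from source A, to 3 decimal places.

0.699

δ_A = (0.01114453/0.01124000 − 1)×1000 = (0.991506 − 1)×1000 = -8.494‰
δ_B = (0.01081591/0.01124000 − 1)×1000 = (0.962270 − 1)×1000 = -37.730‰
f_A = (δ_mix − δ_B)/(δ_A − δ_B) = (-17.3 − (-37.730))/(-8.494 − (-37.730))
f_A = 20.430 / 29.237 = 0.6988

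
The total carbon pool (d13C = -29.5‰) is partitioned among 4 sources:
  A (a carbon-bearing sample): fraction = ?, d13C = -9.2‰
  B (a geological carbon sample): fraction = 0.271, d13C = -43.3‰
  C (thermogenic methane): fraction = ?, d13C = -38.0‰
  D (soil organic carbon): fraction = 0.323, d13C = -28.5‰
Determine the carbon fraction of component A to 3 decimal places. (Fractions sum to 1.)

0.238

Let f_A and f_C be the unknown fractions; fractions sum to 1 so f_A + f_C = 0.406.
Mass balance: Σ fᵢ·δᵢ = δ_bulk ⇒ f_A·(-9.2) + f_C·(-38.0) = -29.5 − (-20.940) = -8.560
Substitute f_C = 0.406 − f_A:
f_A·(-9.2 − -38.0) = -8.560 − 0.406×(-38.0) = 6.868
f_A = 6.868 / 28.8 = 0.2385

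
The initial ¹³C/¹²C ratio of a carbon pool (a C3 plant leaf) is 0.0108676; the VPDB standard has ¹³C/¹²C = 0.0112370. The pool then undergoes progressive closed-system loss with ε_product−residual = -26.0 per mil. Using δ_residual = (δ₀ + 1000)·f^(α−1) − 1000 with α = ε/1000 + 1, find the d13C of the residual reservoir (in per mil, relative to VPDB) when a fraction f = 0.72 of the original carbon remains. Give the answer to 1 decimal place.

-24.6 per mil

δ₀ = (0.0108676/0.0112370 − 1)×1000 = (0.967126 − 1)×1000 = -32.874 per mil
α − 1 = ε/1000 = -0.0260
f^(α−1) = 0.72^(-0.0260) = 1.008578
δ_res = (-32.874 + 1000) × 1.008578 − 1000 = 975.422 − 1000 = -24.58 per mil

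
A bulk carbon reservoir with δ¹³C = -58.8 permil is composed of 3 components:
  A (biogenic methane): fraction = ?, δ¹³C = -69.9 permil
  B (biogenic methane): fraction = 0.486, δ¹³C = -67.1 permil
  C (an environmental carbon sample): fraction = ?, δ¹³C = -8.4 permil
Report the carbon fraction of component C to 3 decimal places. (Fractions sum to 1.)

0.158

Let f_C and f_A be the unknown fractions; fractions sum to 1 so f_C + f_A = 0.514.
Mass balance: Σ fᵢ·δᵢ = δ_bulk ⇒ f_C·(-8.4) + f_A·(-69.9) = -58.8 − (-32.611) = -26.189
Substitute f_A = 0.514 − f_C:
f_C·(-8.4 − -69.9) = -26.189 − 0.514×(-69.9) = 9.739
f_C = 9.739 / 61.5 = 0.1584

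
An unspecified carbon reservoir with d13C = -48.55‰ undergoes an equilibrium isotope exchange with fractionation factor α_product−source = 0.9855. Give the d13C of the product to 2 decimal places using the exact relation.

-62.35‰

δ_product = (δ_source + 1000)·α − 1000
δ_product = (-48.55 + 1000) × 0.9855 − 1000
δ_product = 937.654 − 1000 = -62.346‰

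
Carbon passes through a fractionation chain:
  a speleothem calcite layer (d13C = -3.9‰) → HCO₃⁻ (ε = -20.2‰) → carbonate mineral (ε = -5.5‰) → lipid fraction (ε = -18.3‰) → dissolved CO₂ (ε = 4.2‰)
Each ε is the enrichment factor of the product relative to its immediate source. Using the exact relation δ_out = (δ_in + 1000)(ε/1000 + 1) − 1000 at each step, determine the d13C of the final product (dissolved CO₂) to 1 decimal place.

-43.1‰

step 1: δ = (-3.90 + 1000)·(-20.2/1000 + 1) − 1000 = -24.02‰
step 2: δ = (-24.02 + 1000)·(-5.5/1000 + 1) − 1000 = -29.39‰
step 3: δ = (-29.39 + 1000)·(-18.3/1000 + 1) − 1000 = -47.15‰
step 4: δ = (-47.15 + 1000)·(4.2/1000 + 1) − 1000 = -43.15‰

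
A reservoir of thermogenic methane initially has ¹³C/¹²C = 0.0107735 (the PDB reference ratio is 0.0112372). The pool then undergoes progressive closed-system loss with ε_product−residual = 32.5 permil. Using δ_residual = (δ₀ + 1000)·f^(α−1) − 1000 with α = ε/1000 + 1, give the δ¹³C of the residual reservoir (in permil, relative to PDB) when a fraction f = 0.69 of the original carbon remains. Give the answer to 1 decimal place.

δ₀ = (0.0107735/0.0112372 − 1)×1000 = (0.958735 − 1)×1000 = -41.265 permil
α − 1 = ε/1000 = 0.0325
f^(α−1) = 0.69^(0.0325) = 0.988013
δ_res = (-41.265 + 1000) × 0.988013 − 1000 = 947.243 − 1000 = -52.76 permil

-52.8 permil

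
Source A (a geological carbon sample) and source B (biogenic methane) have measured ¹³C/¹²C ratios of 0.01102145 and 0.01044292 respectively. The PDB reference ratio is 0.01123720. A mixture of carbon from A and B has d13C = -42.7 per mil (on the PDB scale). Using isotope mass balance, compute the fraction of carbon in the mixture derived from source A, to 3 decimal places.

0.544

δ_A = (0.01102145/0.01123720 − 1)×1000 = (0.980800 − 1)×1000 = -19.200 per mil
δ_B = (0.01044292/0.01123720 − 1)×1000 = (0.929317 − 1)×1000 = -70.683 per mil
f_A = (δ_mix − δ_B)/(δ_A − δ_B) = (-42.7 − (-70.683))/(-19.200 − (-70.683))
f_A = 27.983 / 51.483 = 0.5435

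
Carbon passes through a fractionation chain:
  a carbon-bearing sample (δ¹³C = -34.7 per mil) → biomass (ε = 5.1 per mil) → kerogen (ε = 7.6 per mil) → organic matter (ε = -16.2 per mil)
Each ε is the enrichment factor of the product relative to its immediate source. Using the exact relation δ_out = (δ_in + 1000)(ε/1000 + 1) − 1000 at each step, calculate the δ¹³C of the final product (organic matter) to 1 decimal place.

-38.2 per mil

step 1: δ = (-34.70 + 1000)·(5.1/1000 + 1) − 1000 = -29.78 per mil
step 2: δ = (-29.78 + 1000)·(7.6/1000 + 1) − 1000 = -22.40 per mil
step 3: δ = (-22.40 + 1000)·(-16.2/1000 + 1) − 1000 = -38.24 per mil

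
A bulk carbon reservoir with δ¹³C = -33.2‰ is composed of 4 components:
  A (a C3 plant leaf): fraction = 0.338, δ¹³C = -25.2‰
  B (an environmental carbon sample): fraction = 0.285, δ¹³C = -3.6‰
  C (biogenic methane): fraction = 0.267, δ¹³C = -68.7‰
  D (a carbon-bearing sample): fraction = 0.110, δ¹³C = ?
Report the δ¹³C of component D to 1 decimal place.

Isotope mass balance: δ_bulk = Σ fᵢ·δᵢ.
-33.2 = 0.338×(-25.2) + 0.285×(-3.6) + 0.267×(-68.7) + 0.110×δ_D
0.110·δ_D = -33.2 − (-27.887) = -5.314
δ_D = -5.314 / 0.110 = -48.30‰

-48.3‰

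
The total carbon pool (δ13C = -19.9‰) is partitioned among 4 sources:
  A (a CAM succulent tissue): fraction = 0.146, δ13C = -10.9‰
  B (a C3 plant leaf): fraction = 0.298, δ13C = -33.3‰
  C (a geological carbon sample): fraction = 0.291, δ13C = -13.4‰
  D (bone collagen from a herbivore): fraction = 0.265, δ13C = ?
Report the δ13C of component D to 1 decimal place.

-16.9‰

Isotope mass balance: δ_bulk = Σ fᵢ·δᵢ.
-19.9 = 0.146×(-10.9) + 0.298×(-33.3) + 0.291×(-13.4) + 0.265×δ_D
0.265·δ_D = -19.9 − (-15.414) = -4.486
δ_D = -4.486 / 0.265 = -16.93‰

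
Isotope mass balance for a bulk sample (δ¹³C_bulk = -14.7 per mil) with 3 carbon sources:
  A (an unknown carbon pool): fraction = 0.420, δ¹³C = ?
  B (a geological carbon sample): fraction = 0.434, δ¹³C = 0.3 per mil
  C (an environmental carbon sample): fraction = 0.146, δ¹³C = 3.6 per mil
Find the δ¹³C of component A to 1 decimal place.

Isotope mass balance: δ_bulk = Σ fᵢ·δᵢ.
-14.7 = 0.420×δ_A + 0.434×(0.3) + 0.146×(3.6)
0.420·δ_A = -14.7 − (0.656) = -15.356
δ_A = -15.356 / 0.420 = -36.56 per mil

-36.6 per mil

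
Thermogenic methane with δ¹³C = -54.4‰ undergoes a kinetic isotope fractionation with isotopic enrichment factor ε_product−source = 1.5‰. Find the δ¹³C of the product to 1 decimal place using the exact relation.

-53.0‰

To first order, δ_product ≈ δ_source + ε = -52.9‰.
Exactly, δ_product = (δ_source + 1000)·(ε/1000 + 1) − 1000.
δ_product = (-54.4 + 1000) × (1.5/1000 + 1) − 1000
δ_product = -52.98‰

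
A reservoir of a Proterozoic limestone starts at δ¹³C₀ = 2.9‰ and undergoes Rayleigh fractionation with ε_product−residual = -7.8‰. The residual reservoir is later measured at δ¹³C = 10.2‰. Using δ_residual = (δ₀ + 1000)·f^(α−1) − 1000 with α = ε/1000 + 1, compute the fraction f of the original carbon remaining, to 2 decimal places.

0.39

α − 1 = ε/1000 = -0.0078
(δ_res + 1000)/(δ₀ + 1000) = (10.2 + 1000)/(2.9 + 1000) = 1010.2/1002.9 = 1.007279
f = 1.007279^(1/-0.0078) = exp(ln(1.007279)/-0.0078) = exp(0.00725/-0.0078)
f = exp(-0.9298) = 0.3946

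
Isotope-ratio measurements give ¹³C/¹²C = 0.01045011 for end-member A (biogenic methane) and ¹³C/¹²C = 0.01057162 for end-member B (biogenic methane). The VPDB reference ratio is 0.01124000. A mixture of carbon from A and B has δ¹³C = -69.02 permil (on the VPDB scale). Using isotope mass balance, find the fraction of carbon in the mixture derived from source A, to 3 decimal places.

0.884

δ_A = (0.01045011/0.01124000 − 1)×1000 = (0.929725 − 1)×1000 = -70.275 permil
δ_B = (0.01057162/0.01124000 − 1)×1000 = (0.940536 − 1)×1000 = -59.464 permil
f_A = (δ_mix − δ_B)/(δ_A − δ_B) = (-69.02 − (-59.464))/(-70.275 − (-59.464))
f_A = -9.556 / -10.810 = 0.8839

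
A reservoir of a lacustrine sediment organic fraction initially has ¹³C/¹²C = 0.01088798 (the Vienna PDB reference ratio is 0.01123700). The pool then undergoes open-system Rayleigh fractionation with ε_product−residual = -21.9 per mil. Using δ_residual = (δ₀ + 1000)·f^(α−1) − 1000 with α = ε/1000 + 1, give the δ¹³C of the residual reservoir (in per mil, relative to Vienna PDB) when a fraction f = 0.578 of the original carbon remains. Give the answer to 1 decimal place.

δ₀ = (0.01088798/0.01123700 − 1)×1000 = (0.968940 − 1)×1000 = -31.060 per mil
α − 1 = ε/1000 = -0.0219
f^(α−1) = 0.578^(-0.0219) = 1.012078
δ_res = (-31.060 + 1000) × 1.012078 − 1000 = 980.643 − 1000 = -19.36 per mil

-19.4 per mil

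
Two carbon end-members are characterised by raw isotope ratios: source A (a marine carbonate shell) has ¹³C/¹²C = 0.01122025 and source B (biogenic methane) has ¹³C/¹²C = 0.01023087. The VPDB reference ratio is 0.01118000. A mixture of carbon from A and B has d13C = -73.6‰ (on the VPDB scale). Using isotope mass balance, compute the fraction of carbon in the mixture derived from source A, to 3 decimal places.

δ_A = (0.01122025/0.01118000 − 1)×1000 = (1.003600 − 1)×1000 = 3.600‰
δ_B = (0.01023087/0.01118000 − 1)×1000 = (0.915105 − 1)×1000 = -84.895‰
f_A = (δ_mix − δ_B)/(δ_A − δ_B) = (-73.6 − (-84.895))/(3.600 − (-84.895))
f_A = 11.295 / 88.496 = 0.1276

0.128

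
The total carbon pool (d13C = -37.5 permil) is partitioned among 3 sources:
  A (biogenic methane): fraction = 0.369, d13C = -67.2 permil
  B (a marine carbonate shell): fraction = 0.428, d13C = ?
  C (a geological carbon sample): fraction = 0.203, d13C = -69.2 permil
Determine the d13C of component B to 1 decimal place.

Isotope mass balance: δ_bulk = Σ fᵢ·δᵢ.
-37.5 = 0.369×(-67.2) + 0.428×δ_B + 0.203×(-69.2)
0.428·δ_B = -37.5 − (-38.844) = 1.344
δ_B = 1.344 / 0.428 = 3.14 permil

3.1 permil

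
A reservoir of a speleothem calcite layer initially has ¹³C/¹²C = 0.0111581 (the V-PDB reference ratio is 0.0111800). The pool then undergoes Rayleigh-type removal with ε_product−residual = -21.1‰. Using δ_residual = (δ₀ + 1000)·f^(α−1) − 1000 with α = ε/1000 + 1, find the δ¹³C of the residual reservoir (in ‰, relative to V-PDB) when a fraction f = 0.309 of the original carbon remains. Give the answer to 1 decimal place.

23.1‰

δ₀ = (0.0111581/0.0111800 − 1)×1000 = (0.998041 − 1)×1000 = -1.959‰
α − 1 = ε/1000 = -0.0211
f^(α−1) = 0.309^(-0.0211) = 1.025090
δ_res = (-1.959 + 1000) × 1.025090 − 1000 = 1023.082 − 1000 = 23.08‰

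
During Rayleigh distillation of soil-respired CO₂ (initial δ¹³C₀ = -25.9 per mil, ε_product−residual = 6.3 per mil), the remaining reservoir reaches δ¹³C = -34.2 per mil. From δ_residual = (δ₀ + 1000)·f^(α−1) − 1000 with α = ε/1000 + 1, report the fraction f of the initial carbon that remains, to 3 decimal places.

α − 1 = ε/1000 = 0.0063
(δ_res + 1000)/(δ₀ + 1000) = (-34.2 + 1000)/(-25.9 + 1000) = 965.8/974.1 = 0.991479
f = 0.991479^(1/0.0063) = exp(ln(0.991479)/0.0063) = exp(-0.00856/0.0063)
f = exp(-1.3583) = 0.2571

0.257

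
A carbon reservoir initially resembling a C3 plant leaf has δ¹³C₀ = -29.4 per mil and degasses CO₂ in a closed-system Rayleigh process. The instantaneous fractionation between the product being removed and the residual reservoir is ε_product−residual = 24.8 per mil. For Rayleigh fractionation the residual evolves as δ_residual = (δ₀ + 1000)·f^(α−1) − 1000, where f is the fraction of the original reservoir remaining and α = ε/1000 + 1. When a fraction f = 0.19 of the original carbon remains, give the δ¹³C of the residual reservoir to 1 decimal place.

-68.6 per mil

Rayleigh residual: δ_res = (δ₀ + 1000)·f^(α−1) − 1000
α = ε/1000 + 1 = 1.02480, so α − 1 = 0.02480
f^(α−1) = 0.19^(0.02480) = 0.959650
δ_res = (-29.4 + 1000) × 0.959650 − 1000 = 931.437 − 1000 = -68.56 per mil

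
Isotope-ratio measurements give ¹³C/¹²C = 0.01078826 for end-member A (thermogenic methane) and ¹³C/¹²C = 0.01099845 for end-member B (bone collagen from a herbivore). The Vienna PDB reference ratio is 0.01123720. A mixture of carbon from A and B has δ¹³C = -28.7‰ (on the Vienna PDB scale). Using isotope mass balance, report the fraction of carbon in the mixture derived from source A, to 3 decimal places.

δ_A = (0.01078826/0.01123720 − 1)×1000 = (0.960049 − 1)×1000 = -39.951‰
δ_B = (0.01099845/0.01123720 − 1)×1000 = (0.978754 − 1)×1000 = -21.246‰
f_A = (δ_mix − δ_B)/(δ_A − δ_B) = (-28.7 − (-21.246))/(-39.951 − (-21.246))
f_A = -7.454 / -18.705 = 0.3985

0.398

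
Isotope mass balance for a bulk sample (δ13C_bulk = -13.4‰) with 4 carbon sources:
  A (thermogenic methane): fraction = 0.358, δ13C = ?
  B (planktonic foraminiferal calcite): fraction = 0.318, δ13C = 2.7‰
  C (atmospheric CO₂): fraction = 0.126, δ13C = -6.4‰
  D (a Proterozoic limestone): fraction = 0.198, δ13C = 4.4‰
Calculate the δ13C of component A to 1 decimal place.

-40.0‰

Isotope mass balance: δ_bulk = Σ fᵢ·δᵢ.
-13.4 = 0.358×δ_A + 0.318×(2.7) + 0.126×(-6.4) + 0.198×(4.4)
0.358·δ_A = -13.4 − (0.923) = -14.323
δ_A = -14.323 / 0.358 = -40.01‰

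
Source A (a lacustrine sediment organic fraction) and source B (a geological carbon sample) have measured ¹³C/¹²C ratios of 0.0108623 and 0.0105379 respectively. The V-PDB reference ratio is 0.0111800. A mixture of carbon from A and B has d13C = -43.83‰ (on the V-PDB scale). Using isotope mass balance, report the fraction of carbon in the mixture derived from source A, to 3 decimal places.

0.469

δ_A = (0.0108623/0.0111800 − 1)×1000 = (0.971583 − 1)×1000 = -28.417‰
δ_B = (0.0105379/0.0111800 − 1)×1000 = (0.942567 − 1)×1000 = -57.433‰
f_A = (δ_mix − δ_B)/(δ_A − δ_B) = (-43.83 − (-57.433))/(-28.417 − (-57.433))
f_A = 13.603 / 29.016 = 0.4688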